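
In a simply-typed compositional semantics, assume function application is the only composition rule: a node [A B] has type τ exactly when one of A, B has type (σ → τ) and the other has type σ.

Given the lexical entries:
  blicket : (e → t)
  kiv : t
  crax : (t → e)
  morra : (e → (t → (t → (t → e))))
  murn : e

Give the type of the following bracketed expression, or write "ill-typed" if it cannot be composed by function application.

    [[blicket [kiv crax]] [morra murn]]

(t → (t → e))

[kiv crax] — crax of type (t → e) combines with kiv of type t: type e.
[blicket [kiv crax]] — blicket of type (e → t) combines with [kiv crax] of type e: type t.
[morra murn] — morra of type (e → (t → (t → (t → e)))) combines with murn of type e: type (t → (t → (t → e))).
[[blicket [kiv crax]] [morra murn]] — [morra murn] of type (t → (t → (t → e))) combines with [blicket [kiv crax]] of type t: type (t → (t → e)).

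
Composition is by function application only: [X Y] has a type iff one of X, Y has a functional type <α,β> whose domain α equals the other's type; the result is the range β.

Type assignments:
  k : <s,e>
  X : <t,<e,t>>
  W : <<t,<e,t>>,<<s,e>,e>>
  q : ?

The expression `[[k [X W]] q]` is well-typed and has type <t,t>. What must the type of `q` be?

<e,<t,t>>

For [[k [X W]] q] to have type <t,t> with [k [X W]] of type e, q must be the function: q : <e,<t,t>>.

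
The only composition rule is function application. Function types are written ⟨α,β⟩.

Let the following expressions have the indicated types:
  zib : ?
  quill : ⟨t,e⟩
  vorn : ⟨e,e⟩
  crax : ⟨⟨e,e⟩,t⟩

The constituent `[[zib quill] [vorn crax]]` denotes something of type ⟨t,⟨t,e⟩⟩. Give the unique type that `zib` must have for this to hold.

⟨⟨t,e⟩,⟨t,⟨t,⟨t,e⟩⟩⟩⟩

[[zib quill] [vorn crax]] must have type ⟨t,⟨t,e⟩⟩. The sister [vorn crax] has type t; that is not a function onto ⟨t,⟨t,e⟩⟩, so [zib quill] must be the functor, of type ⟨t,⟨t,⟨t,e⟩⟩⟩.
[zib quill] must have type ⟨t,⟨t,⟨t,e⟩⟩⟩. The sister quill has type ⟨t,e⟩; that is not a function onto ⟨t,⟨t,⟨t,e⟩⟩⟩, so zib must be the functor, of type ⟨⟨t,e⟩,⟨t,⟨t,⟨t,e⟩⟩⟩⟩.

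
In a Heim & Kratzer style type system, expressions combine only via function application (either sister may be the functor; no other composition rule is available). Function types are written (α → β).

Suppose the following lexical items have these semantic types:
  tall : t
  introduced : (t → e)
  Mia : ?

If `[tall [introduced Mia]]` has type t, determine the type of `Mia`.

For [tall [introduced Mia]] to have type t with tall of type t, [introduced Mia] must be the function: [introduced Mia] : (t → t).
For [introduced Mia] to have type (t → t) with introduced of type (t → e), Mia must be the function: Mia : ((t → e) → (t → t)).

((t → e) → (t → t))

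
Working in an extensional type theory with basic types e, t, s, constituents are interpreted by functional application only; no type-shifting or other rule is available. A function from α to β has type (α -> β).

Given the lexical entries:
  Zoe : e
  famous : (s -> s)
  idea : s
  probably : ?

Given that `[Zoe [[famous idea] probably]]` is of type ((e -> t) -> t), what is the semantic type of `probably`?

[Zoe [[famous idea] probably]] must have type ((e -> t) -> t). The sister Zoe has type e; that is not a function onto ((e -> t) -> t), so [[famous idea] probably] must be the functor, of type (e -> ((e -> t) -> t)).
[[famous idea] probably] must have type (e -> ((e -> t) -> t)). The sister [famous idea] has type s; that is not a function onto (e -> ((e -> t) -> t)), so probably must be the functor, of type (s -> (e -> ((e -> t) -> t))).

(s -> (e -> ((e -> t) -> t)))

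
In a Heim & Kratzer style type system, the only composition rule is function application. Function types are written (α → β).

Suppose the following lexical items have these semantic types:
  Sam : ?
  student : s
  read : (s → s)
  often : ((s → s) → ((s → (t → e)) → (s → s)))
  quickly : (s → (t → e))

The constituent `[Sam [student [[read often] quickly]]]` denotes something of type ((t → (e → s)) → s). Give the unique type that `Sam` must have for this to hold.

(s → ((t → (e → s)) → s))

[Sam [student [[read often] quickly]]] must have type ((t → (e → s)) → s). The sister [student [[read often] quickly]] has type s; that is not a function onto ((t → (e → s)) → s), so Sam must be the functor, of type (s → ((t → (e → s)) → s)).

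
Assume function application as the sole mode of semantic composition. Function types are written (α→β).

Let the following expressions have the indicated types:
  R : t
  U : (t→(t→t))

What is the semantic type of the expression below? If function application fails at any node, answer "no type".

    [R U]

[R U]: (t→(t→t)) applied to t yields (t→t).

(t→t)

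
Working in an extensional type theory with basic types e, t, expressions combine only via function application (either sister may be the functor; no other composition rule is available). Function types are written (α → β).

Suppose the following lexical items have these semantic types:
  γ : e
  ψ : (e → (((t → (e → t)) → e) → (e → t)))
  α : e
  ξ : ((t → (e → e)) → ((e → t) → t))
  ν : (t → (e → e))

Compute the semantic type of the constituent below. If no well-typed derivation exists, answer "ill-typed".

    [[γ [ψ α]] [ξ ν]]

[ψ α]: functor ψ : (e → (((t → (e → t)) → e) → (e → t))), argument α : e; result (((t → (e → t)) → e) → (e → t)).
[γ [ψ α]]: e with (((t → (e → t)) → e) → (e → t)) — neither is a function whose domain matches the other; composition fails here.

ill-typed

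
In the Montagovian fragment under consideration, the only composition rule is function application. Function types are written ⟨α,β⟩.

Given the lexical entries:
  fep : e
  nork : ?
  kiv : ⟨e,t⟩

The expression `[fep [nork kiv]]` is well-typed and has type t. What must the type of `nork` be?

[fep [nork kiv]] must have type t. The sister fep has type e; that is not a function onto t, so [nork kiv] must be the functor, of type ⟨e,t⟩.
[nork kiv] must have type ⟨e,t⟩. The sister kiv has type ⟨e,t⟩; that is not a function onto ⟨e,t⟩, so nork must be the functor, of type ⟨⟨e,t⟩,⟨e,t⟩⟩.

⟨⟨e,t⟩,⟨e,t⟩⟩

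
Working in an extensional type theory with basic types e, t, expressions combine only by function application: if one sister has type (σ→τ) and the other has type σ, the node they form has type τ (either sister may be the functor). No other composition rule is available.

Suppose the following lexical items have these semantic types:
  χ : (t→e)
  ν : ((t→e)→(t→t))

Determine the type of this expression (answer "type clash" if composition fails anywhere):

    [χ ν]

[χ ν] — ν of type ((t→e)→(t→t)) combines with χ of type (t→e): type (t→t).

(t→t)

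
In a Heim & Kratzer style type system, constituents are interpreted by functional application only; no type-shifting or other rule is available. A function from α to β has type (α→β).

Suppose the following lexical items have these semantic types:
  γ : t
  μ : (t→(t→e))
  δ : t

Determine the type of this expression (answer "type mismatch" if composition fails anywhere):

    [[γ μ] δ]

[γ μ]: (t→(t→e)) applied to t yields (t→e).
[[γ μ] δ]: (t→e) applied to t yields e.

e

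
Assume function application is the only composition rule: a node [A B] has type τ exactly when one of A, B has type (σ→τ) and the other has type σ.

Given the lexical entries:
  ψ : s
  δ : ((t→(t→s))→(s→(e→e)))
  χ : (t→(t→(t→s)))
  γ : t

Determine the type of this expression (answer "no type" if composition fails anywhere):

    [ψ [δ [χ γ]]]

(e→e)

[χ γ]: (t→(t→(t→s))) applied to t yields (t→(t→s)).
[δ [χ γ]]: ((t→(t→s))→(s→(e→e))) applied to (t→(t→s)) yields (s→(e→e)).
[ψ [δ [χ γ]]]: (s→(e→e)) applied to s yields (e→e).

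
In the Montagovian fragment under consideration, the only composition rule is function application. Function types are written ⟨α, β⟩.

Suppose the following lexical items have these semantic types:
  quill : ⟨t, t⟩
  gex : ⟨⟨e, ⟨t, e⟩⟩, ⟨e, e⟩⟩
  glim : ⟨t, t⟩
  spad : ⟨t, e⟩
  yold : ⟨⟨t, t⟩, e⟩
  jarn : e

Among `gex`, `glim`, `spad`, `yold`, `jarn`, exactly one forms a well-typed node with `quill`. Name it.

gex : ⟨⟨e, ⟨t, e⟩⟩, ⟨e, e⟩⟩ — neither side's domain matches the other.
glim : ⟨t, t⟩ — neither side's domain matches the other.
spad : ⟨t, e⟩ — neither side's domain matches the other.
yold — combines: yold : ⟨⟨t, t⟩, e⟩ takes quill : ⟨t, t⟩ as argument, giving e.
jarn : e — neither side's domain matches the other.

yold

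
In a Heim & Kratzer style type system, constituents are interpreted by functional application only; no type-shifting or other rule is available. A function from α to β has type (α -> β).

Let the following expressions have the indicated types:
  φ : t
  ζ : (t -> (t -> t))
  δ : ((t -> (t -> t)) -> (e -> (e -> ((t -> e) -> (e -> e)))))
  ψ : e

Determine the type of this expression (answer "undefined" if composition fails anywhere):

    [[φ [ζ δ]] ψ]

undefined

[ζ δ]: ((t -> (t -> t)) -> (e -> (e -> ((t -> e) -> (e -> e))))) applied to (t -> (t -> t)) yields (e -> (e -> ((t -> e) -> (e -> e)))).
[φ [ζ δ]]: t with (e -> (e -> ((t -> e) -> (e -> e)))) — neither is a function whose domain matches the other; composition fails here.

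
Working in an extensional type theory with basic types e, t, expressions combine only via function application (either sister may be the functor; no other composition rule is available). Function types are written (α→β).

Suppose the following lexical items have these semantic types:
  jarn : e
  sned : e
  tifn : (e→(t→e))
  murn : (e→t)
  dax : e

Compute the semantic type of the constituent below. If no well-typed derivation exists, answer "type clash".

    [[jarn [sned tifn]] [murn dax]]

[sned tifn]: tifn is (e→(t→e)), sned is e; result (t→e).
[jarn [sned tifn]]: e with (t→e) — neither is a function whose domain matches the other; composition fails here.

type clash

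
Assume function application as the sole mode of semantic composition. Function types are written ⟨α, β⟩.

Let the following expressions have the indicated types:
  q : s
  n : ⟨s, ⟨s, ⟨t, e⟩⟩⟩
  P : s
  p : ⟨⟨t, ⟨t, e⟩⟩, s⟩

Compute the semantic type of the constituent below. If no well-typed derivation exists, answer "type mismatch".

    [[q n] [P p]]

type mismatch

[q n]: ⟨s, ⟨s, ⟨t, e⟩⟩⟩ applied to s yields ⟨s, ⟨t, e⟩⟩.
[P p]: s and ⟨⟨t, ⟨t, e⟩⟩, s⟩ cannot combine by function application — type clash.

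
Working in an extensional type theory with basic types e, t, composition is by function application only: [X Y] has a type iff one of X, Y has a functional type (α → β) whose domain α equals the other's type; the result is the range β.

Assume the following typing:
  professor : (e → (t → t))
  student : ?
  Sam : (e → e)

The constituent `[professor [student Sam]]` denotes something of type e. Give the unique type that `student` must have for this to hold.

((e → e) → ((e → (t → t)) → e))

[professor [student Sam]] is required to be e. professor : (e → (t → t)) cannot yield e as functor, so [student Sam] : ((e → (t → t)) → e).
[student Sam] is required to be ((e → (t → t)) → e). Sam : (e → e) cannot yield ((e → (t → t)) → e) as functor, so student : ((e → e) → ((e → (t → t)) → e)).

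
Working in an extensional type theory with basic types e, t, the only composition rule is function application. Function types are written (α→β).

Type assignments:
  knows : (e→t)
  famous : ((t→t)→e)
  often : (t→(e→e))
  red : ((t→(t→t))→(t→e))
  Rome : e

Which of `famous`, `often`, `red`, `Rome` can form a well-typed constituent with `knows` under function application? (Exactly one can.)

Rome

famous : ((t→t)→e) — does not combine with knows.
often : (t→(e→e)) — does not combine with knows.
red : ((t→(t→t))→(t→e)) — does not combine with knows.
Rome — combines: knows : (e→t) takes Rome : e as argument, giving t.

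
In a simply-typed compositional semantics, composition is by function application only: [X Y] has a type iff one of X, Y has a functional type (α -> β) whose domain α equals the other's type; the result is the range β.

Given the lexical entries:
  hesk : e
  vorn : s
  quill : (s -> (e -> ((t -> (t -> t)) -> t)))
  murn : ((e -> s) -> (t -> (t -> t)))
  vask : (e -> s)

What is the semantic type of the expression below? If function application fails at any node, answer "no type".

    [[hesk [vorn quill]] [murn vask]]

t

At [vorn quill], quill : (s -> (e -> ((t -> (t -> t)) -> t))) takes vorn : s, giving (e -> ((t -> (t -> t)) -> t)).
At [hesk [vorn quill]], [vorn quill] : (e -> ((t -> (t -> t)) -> t)) takes hesk : e, giving ((t -> (t -> t)) -> t).
At [murn vask], murn : ((e -> s) -> (t -> (t -> t))) takes vask : (e -> s), giving (t -> (t -> t)).
At [[hesk [vorn quill]] [murn vask]], [hesk [vorn quill]] : ((t -> (t -> t)) -> t) takes [murn vask] : (t -> (t -> t)), giving t.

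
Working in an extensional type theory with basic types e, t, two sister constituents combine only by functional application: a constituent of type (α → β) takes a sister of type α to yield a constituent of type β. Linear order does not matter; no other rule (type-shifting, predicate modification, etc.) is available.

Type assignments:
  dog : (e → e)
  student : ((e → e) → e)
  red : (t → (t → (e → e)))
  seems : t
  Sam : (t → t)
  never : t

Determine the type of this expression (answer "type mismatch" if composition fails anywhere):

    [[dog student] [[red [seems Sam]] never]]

At [dog student], student : ((e → e) → e) takes dog : (e → e), giving e.
At [seems Sam], Sam : (t → t) takes seems : t, giving t.
At [red [seems Sam]], red : (t → (t → (e → e))) takes [seems Sam] : t, giving (t → (e → e)).
At [[red [seems Sam]] never], [red [seems Sam]] : (t → (e → e)) takes never : t, giving (e → e).
At [[dog student] [[red [seems Sam]] never]], [[red [seems Sam]] never] : (e → e) takes [dog student] : e, giving e.

e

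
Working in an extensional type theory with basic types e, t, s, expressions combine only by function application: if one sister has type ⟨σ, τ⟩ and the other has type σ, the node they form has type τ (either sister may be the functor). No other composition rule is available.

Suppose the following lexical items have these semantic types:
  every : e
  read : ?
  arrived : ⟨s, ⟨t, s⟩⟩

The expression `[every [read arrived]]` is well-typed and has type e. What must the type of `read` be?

⟨⟨s, ⟨t, s⟩⟩, ⟨e, e⟩⟩

[every [read arrived]] is required to be e. every : e cannot yield e as functor, so [read arrived] : ⟨e, e⟩.
[read arrived] is required to be ⟨e, e⟩. arrived : ⟨s, ⟨t, s⟩⟩ cannot yield ⟨e, e⟩ as functor, so read : ⟨⟨s, ⟨t, s⟩⟩, ⟨e, e⟩⟩.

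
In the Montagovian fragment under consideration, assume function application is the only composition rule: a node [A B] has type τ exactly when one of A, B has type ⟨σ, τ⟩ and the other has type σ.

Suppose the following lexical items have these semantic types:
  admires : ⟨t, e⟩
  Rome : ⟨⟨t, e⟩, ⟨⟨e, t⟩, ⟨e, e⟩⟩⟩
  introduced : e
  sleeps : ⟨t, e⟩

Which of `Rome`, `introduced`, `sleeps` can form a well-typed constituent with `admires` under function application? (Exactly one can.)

Rome — combines: Rome : ⟨⟨t, e⟩, ⟨⟨e, t⟩, ⟨e, e⟩⟩⟩ takes admires : ⟨t, e⟩ as argument, giving ⟨⟨e, t⟩, ⟨e, e⟩⟩.
introduced : e — neither side's domain matches the other.
sleeps : ⟨t, e⟩ — neither side's domain matches the other.

Rome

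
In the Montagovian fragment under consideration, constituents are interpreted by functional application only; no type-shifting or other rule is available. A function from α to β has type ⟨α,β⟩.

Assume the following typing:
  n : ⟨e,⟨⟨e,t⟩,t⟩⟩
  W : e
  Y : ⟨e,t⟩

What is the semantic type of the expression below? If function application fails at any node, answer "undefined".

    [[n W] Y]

t

[n W]: functor n : ⟨e,⟨⟨e,t⟩,t⟩⟩, argument W : e; result ⟨⟨e,t⟩,t⟩.
[[n W] Y]: functor [n W] : ⟨⟨e,t⟩,t⟩, argument Y : ⟨e,t⟩; result t.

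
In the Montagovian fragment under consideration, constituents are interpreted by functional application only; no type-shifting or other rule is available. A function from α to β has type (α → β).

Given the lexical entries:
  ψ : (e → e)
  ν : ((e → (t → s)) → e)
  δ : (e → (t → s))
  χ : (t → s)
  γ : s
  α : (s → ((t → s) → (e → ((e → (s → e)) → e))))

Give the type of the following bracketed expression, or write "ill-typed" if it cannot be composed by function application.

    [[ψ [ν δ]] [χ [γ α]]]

[ν δ]: functor ν : ((e → (t → s)) → e), argument δ : (e → (t → s)); result e.
[ψ [ν δ]]: functor ψ : (e → e), argument [ν δ] : e; result e.
[γ α]: functor α : (s → ((t → s) → (e → ((e → (s → e)) → e)))), argument γ : s; result ((t → s) → (e → ((e → (s → e)) → e))).
[χ [γ α]]: functor [γ α] : ((t → s) → (e → ((e → (s → e)) → e))), argument χ : (t → s); result (e → ((e → (s → e)) → e)).
[[ψ [ν δ]] [χ [γ α]]]: functor [χ [γ α]] : (e → ((e → (s → e)) → e)), argument [ψ [ν δ]] : e; result ((e → (s → e)) → e).

((e → (s → e)) → e)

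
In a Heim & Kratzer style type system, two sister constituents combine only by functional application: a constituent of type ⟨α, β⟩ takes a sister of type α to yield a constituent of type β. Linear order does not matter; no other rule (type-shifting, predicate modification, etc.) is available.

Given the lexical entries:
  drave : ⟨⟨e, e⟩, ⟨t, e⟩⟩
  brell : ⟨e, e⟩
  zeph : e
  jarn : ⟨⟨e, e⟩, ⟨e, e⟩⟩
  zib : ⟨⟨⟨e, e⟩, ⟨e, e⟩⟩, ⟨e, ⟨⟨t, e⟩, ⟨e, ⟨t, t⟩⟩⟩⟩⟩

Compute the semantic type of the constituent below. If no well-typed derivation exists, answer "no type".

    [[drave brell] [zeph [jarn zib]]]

⟨e, ⟨t, t⟩⟩

[drave brell]: drave is ⟨⟨e, e⟩, ⟨t, e⟩⟩, brell is ⟨e, e⟩; result ⟨t, e⟩.
[jarn zib]: zib is ⟨⟨⟨e, e⟩, ⟨e, e⟩⟩, ⟨e, ⟨⟨t, e⟩, ⟨e, ⟨t, t⟩⟩⟩⟩⟩, jarn is ⟨⟨e, e⟩, ⟨e, e⟩⟩; result ⟨e, ⟨⟨t, e⟩, ⟨e, ⟨t, t⟩⟩⟩⟩.
[zeph [jarn zib]]: [jarn zib] is ⟨e, ⟨⟨t, e⟩, ⟨e, ⟨t, t⟩⟩⟩⟩, zeph is e; result ⟨⟨t, e⟩, ⟨e, ⟨t, t⟩⟩⟩.
[[drave brell] [zeph [jarn zib]]]: [zeph [jarn zib]] is ⟨⟨t, e⟩, ⟨e, ⟨t, t⟩⟩⟩, [drave brell] is ⟨t, e⟩; result ⟨e, ⟨t, t⟩⟩.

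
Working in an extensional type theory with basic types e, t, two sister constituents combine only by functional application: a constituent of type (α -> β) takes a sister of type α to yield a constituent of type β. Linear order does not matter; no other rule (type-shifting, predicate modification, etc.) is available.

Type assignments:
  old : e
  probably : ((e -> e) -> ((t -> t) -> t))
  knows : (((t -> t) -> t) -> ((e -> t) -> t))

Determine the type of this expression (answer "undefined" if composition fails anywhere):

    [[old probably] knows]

undefined

[old probably]: e with ((e -> e) -> ((t -> t) -> t)) — neither is a function whose domain matches the other; composition fails here.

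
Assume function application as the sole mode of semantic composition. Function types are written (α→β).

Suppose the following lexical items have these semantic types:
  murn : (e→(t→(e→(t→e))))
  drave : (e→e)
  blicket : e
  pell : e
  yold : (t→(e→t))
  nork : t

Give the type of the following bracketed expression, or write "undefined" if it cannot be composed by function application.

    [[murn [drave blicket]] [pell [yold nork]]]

[drave blicket] — drave of type (e→e) combines with blicket of type e: type e.
[murn [drave blicket]] — murn of type (e→(t→(e→(t→e)))) combines with [drave blicket] of type e: type (t→(e→(t→e))).
[yold nork] — yold of type (t→(e→t)) combines with nork of type t: type (e→t).
[pell [yold nork]] — [yold nork] of type (e→t) combines with pell of type e: type t.
[[murn [drave blicket]] [pell [yold nork]]] — [murn [drave blicket]] of type (t→(e→(t→e))) combines with [pell [yold nork]] of type t: type (e→(t→e)).

(e→(t→e))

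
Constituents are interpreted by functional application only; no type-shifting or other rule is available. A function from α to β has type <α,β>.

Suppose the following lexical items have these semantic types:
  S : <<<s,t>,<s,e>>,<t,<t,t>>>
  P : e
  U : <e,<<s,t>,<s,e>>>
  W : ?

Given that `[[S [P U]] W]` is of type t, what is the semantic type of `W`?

<<t,<t,t>>,t>

For [[S [P U]] W] to have type t with [S [P U]] of type <t,<t,t>>, W must be the function: W : <<t,<t,t>>,t>.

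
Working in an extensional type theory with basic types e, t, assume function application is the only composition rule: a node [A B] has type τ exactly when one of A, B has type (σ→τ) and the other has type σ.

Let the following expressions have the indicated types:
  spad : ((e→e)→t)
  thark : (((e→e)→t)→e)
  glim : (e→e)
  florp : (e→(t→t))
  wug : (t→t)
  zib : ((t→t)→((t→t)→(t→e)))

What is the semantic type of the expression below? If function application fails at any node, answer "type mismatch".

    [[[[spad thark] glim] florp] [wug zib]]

(t→e)

At [spad thark], thark : (((e→e)→t)→e) takes spad : ((e→e)→t), giving e.
At [[spad thark] glim], glim : (e→e) takes [spad thark] : e, giving e.
At [[[spad thark] glim] florp], florp : (e→(t→t)) takes [[spad thark] glim] : e, giving (t→t).
At [wug zib], zib : ((t→t)→((t→t)→(t→e))) takes wug : (t→t), giving ((t→t)→(t→e)).
At [[[[spad thark] glim] florp] [wug zib]], [wug zib] : ((t→t)→(t→e)) takes [[[spad thark] glim] florp] : (t→t), giving (t→e).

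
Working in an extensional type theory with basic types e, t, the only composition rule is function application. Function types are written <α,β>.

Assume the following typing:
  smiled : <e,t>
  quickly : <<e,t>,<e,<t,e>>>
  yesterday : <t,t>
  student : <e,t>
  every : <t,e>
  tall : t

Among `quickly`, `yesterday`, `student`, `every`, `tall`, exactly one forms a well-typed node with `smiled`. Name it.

quickly — combines: quickly : <<e,t>,<e,<t,e>>> takes smiled : <e,t> as argument, giving <e,<t,e>>.
yesterday : <t,t> — no; smiled wants e, and yesterday wants t.
student : <e,t> — no; smiled wants e, and student wants e.
every : <t,e> — no; smiled wants e, and every wants t.
tall : t — no; smiled wants e, and tall wants nothing (atomic).

quickly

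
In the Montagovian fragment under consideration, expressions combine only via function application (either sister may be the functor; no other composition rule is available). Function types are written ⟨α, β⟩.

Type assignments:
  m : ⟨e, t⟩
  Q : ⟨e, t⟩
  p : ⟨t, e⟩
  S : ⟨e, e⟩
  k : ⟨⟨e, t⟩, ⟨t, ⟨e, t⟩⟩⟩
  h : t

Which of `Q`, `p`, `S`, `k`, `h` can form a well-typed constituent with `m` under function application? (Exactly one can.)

k

Q : ⟨e, t⟩ — does not combine with m.
p : ⟨t, e⟩ — does not combine with m.
S : ⟨e, e⟩ — does not combine with m.
k — combines: k : ⟨⟨e, t⟩, ⟨t, ⟨e, t⟩⟩⟩ takes m : ⟨e, t⟩ as argument, giving ⟨t, ⟨e, t⟩⟩.
h : t — does not combine with m.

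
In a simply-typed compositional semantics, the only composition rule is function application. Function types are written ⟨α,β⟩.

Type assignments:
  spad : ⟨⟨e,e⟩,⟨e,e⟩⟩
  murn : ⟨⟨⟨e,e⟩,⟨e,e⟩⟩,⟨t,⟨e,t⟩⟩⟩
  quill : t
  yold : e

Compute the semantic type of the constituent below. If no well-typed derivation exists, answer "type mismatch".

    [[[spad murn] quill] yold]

t

[spad murn]: murn is ⟨⟨⟨e,e⟩,⟨e,e⟩⟩,⟨t,⟨e,t⟩⟩⟩, spad is ⟨⟨e,e⟩,⟨e,e⟩⟩; result ⟨t,⟨e,t⟩⟩.
[[spad murn] quill]: [spad murn] is ⟨t,⟨e,t⟩⟩, quill is t; result ⟨e,t⟩.
[[[spad murn] quill] yold]: [[spad murn] quill] is ⟨e,t⟩, yold is e; result t.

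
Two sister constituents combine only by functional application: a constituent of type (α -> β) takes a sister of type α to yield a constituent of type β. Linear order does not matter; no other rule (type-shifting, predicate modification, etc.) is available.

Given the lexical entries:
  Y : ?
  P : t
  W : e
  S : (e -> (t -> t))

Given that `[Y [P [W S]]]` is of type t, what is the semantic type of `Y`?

[Y [P [W S]]] is required to be t. [P [W S]] : t cannot yield t as functor, so Y : (t -> t).

(t -> t)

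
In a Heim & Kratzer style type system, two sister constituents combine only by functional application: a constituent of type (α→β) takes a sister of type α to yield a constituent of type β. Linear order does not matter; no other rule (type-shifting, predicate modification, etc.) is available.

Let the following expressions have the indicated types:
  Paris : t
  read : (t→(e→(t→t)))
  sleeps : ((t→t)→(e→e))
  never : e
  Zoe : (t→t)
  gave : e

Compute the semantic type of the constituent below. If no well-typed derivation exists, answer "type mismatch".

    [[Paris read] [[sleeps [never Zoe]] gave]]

[Paris read]: functor read : (t→(e→(t→t))), argument Paris : t; result (e→(t→t)).
[never Zoe]: e with (t→t) — neither is a function whose domain matches the other; composition fails here.

type mismatch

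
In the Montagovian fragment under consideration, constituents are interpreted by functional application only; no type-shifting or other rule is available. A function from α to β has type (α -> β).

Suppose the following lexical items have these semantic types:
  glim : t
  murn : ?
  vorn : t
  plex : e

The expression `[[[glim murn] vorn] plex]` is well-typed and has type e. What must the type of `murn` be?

At [[[glim murn] vorn] plex] (required: e): plex is e, which is not a function with range e; hence [[glim murn] vorn] is the functor — type (e -> e).
At [[glim murn] vorn] (required: (e -> e)): vorn is t, which is not a function with range (e -> e); hence [glim murn] is the functor — type (t -> (e -> e)).
At [glim murn] (required: (t -> (e -> e))): glim is t, which is not a function with range (t -> (e -> e)); hence murn is the functor — type (t -> (t -> (e -> e))).

(t -> (t -> (e -> e)))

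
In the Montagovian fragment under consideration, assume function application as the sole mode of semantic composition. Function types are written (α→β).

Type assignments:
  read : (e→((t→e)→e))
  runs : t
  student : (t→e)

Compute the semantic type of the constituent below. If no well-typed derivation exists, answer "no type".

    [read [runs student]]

((t→e)→e)

[runs student]: functor student : (t→e), argument runs : t; result e.
[read [runs student]]: functor read : (e→((t→e)→e)), argument [runs student] : e; result ((t→e)→e).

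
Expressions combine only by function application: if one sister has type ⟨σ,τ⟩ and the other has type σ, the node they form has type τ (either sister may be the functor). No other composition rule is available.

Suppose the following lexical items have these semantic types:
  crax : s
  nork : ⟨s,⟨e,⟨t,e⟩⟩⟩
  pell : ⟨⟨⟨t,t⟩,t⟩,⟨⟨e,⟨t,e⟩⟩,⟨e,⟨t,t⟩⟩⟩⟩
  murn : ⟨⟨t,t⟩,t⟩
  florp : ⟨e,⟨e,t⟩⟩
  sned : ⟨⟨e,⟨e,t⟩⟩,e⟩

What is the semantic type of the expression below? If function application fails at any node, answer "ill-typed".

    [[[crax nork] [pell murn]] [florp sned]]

[crax nork]: nork is ⟨s,⟨e,⟨t,e⟩⟩⟩, crax is s; result ⟨e,⟨t,e⟩⟩.
[pell murn]: pell is ⟨⟨⟨t,t⟩,t⟩,⟨⟨e,⟨t,e⟩⟩,⟨e,⟨t,t⟩⟩⟩⟩, murn is ⟨⟨t,t⟩,t⟩; result ⟨⟨e,⟨t,e⟩⟩,⟨e,⟨t,t⟩⟩⟩.
[[crax nork] [pell murn]]: [pell murn] is ⟨⟨e,⟨t,e⟩⟩,⟨e,⟨t,t⟩⟩⟩, [crax nork] is ⟨e,⟨t,e⟩⟩; result ⟨e,⟨t,t⟩⟩.
[florp sned]: sned is ⟨⟨e,⟨e,t⟩⟩,e⟩, florp is ⟨e,⟨e,t⟩⟩; result e.
[[[crax nork] [pell murn]] [florp sned]]: [[crax nork] [pell murn]] is ⟨e,⟨t,t⟩⟩, [florp sned] is e; result ⟨t,t⟩.

⟨t,t⟩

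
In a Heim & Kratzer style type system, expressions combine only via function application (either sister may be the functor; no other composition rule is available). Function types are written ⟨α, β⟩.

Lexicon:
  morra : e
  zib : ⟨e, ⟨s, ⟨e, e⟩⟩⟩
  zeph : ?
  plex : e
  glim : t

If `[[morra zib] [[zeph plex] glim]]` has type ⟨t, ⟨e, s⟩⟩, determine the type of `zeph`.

[[morra zib] [[zeph plex] glim]] is required to be ⟨t, ⟨e, s⟩⟩. [morra zib] : ⟨s, ⟨e, e⟩⟩ cannot yield ⟨t, ⟨e, s⟩⟩ as functor, so [[zeph plex] glim] : ⟨⟨s, ⟨e, e⟩⟩, ⟨t, ⟨e, s⟩⟩⟩.
[[zeph plex] glim] is required to be ⟨⟨s, ⟨e, e⟩⟩, ⟨t, ⟨e, s⟩⟩⟩. glim : t cannot yield ⟨⟨s, ⟨e, e⟩⟩, ⟨t, ⟨e, s⟩⟩⟩ as functor, so [zeph plex] : ⟨t, ⟨⟨s, ⟨e, e⟩⟩, ⟨t, ⟨e, s⟩⟩⟩⟩.
[zeph plex] is required to be ⟨t, ⟨⟨s, ⟨e, e⟩⟩, ⟨t, ⟨e, s⟩⟩⟩⟩. plex : e cannot yield ⟨t, ⟨⟨s, ⟨e, e⟩⟩, ⟨t, ⟨e, s⟩⟩⟩⟩ as functor, so zeph : ⟨e, ⟨t, ⟨⟨s, ⟨e, e⟩⟩, ⟨t, ⟨e, s⟩⟩⟩⟩⟩.

⟨e, ⟨t, ⟨⟨s, ⟨e, e⟩⟩, ⟨t, ⟨e, s⟩⟩⟩⟩⟩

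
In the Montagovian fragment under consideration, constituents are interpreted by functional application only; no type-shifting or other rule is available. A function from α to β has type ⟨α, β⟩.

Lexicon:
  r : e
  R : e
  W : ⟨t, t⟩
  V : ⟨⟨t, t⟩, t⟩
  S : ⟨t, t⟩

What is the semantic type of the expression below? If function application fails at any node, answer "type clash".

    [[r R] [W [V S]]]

type clash

At [r R]: neither e nor e can take the other as argument; the node is ill-typed.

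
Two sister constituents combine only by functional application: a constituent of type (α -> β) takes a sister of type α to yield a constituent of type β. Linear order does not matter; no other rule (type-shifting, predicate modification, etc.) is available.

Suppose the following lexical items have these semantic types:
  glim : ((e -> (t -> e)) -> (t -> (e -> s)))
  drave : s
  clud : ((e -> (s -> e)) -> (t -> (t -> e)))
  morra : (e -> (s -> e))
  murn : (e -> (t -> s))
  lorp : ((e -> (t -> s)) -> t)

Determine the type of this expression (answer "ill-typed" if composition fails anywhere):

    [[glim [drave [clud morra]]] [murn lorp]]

[clud morra]: ((e -> (s -> e)) -> (t -> (t -> e))) applied to (e -> (s -> e)) yields (t -> (t -> e)).
At [drave [clud morra]]: neither s nor (t -> (t -> e)) can take the other as argument; the node is ill-typed.

ill-typed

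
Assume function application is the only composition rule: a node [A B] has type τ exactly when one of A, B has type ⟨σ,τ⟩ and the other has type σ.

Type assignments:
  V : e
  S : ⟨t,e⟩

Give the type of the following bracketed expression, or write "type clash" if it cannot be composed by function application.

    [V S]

[V S]: e with ⟨t,e⟩ — neither is a function whose domain matches the other; composition fails here.

type clash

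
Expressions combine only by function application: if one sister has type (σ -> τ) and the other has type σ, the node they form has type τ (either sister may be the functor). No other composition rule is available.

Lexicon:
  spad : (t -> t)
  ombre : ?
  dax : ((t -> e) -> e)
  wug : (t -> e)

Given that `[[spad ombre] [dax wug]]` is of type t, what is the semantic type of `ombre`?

((t -> t) -> (e -> t))

[[spad ombre] [dax wug]] is required to be t. [dax wug] : e cannot yield t as functor, so [spad ombre] : (e -> t).
[spad ombre] is required to be (e -> t). spad : (t -> t) cannot yield (e -> t) as functor, so ombre : ((t -> t) -> (e -> t)).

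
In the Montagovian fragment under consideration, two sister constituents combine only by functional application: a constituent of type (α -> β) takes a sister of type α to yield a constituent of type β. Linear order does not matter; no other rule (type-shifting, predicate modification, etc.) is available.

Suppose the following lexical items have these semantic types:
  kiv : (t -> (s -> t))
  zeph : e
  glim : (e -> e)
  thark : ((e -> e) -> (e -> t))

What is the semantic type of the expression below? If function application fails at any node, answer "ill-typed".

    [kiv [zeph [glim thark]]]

[glim thark]: thark is ((e -> e) -> (e -> t)), glim is (e -> e); result (e -> t).
[zeph [glim thark]]: [glim thark] is (e -> t), zeph is e; result t.
[kiv [zeph [glim thark]]]: kiv is (t -> (s -> t)), [zeph [glim thark]] is t; result (s -> t).

(s -> t)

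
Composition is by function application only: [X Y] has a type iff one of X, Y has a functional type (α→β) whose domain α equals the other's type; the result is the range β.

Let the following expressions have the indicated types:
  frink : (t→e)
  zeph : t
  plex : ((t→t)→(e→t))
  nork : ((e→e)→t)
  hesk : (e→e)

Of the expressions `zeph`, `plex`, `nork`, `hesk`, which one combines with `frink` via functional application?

zeph

zeph — combines: frink : (t→e) takes zeph : t as argument, giving e.
plex : ((t→t)→(e→t)) — neither side's domain matches the other.
nork : ((e→e)→t) — neither side's domain matches the other.
hesk : (e→e) — neither side's domain matches the other.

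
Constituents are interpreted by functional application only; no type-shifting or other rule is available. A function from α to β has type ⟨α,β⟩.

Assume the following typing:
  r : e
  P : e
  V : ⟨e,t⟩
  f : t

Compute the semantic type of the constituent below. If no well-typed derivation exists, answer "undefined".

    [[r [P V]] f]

[P V]: functor V : ⟨e,t⟩, argument P : e; result t.
[r [P V]]: e and t cannot combine by function application — type clash.

undefined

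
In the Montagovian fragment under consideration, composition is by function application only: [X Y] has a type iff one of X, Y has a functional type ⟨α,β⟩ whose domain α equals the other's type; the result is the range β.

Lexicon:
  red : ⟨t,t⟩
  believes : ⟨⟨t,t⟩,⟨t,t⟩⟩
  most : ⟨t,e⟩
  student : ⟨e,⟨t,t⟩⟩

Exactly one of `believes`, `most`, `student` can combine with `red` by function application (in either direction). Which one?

believes

believes — combines: believes : ⟨⟨t,t⟩,⟨t,t⟩⟩ takes red : ⟨t,t⟩ as argument, giving ⟨t,t⟩.
most : ⟨t,e⟩ — no; red wants t, and most wants t.
student : ⟨e,⟨t,t⟩⟩ — no; red wants t, and student wants e.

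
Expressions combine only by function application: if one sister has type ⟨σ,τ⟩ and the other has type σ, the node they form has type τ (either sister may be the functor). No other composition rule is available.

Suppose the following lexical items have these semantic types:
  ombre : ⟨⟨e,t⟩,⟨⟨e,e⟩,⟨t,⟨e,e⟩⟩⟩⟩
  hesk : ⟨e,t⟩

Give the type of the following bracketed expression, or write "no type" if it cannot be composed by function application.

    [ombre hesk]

⟨⟨e,e⟩,⟨t,⟨e,e⟩⟩⟩

[ombre hesk]: ombre is ⟨⟨e,t⟩,⟨⟨e,e⟩,⟨t,⟨e,e⟩⟩⟩⟩, hesk is ⟨e,t⟩; result ⟨⟨e,e⟩,⟨t,⟨e,e⟩⟩⟩.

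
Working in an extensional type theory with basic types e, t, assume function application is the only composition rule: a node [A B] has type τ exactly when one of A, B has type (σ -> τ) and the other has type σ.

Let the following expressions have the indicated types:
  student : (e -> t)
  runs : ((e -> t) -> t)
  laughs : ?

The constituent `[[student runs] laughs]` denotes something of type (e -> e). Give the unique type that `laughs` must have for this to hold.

(t -> (e -> e))

[[student runs] laughs] is required to be (e -> e). [student runs] : t cannot yield (e -> e) as functor, so laughs : (t -> (e -> e)).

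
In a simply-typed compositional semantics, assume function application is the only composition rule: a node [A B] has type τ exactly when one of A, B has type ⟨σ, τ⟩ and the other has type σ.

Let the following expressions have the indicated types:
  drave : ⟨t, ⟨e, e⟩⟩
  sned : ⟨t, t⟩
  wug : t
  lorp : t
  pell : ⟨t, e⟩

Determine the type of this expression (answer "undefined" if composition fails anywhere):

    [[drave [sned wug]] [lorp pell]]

e

[sned wug] — sned of type ⟨t, t⟩ combines with wug of type t: type t.
[drave [sned wug]] — drave of type ⟨t, ⟨e, e⟩⟩ combines with [sned wug] of type t: type ⟨e, e⟩.
[lorp pell] — pell of type ⟨t, e⟩ combines with lorp of type t: type e.
[[drave [sned wug]] [lorp pell]] — [drave [sned wug]] of type ⟨e, e⟩ combines with [lorp pell] of type e: type e.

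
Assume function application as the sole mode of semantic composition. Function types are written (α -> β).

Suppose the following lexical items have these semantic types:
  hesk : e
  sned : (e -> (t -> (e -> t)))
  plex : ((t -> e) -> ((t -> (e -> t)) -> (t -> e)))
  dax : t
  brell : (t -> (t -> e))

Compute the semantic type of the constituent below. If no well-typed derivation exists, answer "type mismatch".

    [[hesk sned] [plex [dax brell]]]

[hesk sned] — sned of type (e -> (t -> (e -> t))) combines with hesk of type e: type (t -> (e -> t)).
[dax brell] — brell of type (t -> (t -> e)) combines with dax of type t: type (t -> e).
[plex [dax brell]] — plex of type ((t -> e) -> ((t -> (e -> t)) -> (t -> e))) combines with [dax brell] of type (t -> e): type ((t -> (e -> t)) -> (t -> e)).
[[hesk sned] [plex [dax brell]]] — [plex [dax brell]] of type ((t -> (e -> t)) -> (t -> e)) combines with [hesk sned] of type (t -> (e -> t)): type (t -> e).

(t -> e)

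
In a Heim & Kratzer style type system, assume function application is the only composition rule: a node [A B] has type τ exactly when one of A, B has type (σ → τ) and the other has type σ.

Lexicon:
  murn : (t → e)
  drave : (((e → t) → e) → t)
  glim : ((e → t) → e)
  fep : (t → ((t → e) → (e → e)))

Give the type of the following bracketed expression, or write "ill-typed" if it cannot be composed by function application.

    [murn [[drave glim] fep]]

(e → e)

[drave glim]: functor drave : (((e → t) → e) → t), argument glim : ((e → t) → e); result t.
[[drave glim] fep]: functor fep : (t → ((t → e) → (e → e))), argument [drave glim] : t; result ((t → e) → (e → e)).
[murn [[drave glim] fep]]: functor [[drave glim] fep] : ((t → e) → (e → e)), argument murn : (t → e); result (e → e).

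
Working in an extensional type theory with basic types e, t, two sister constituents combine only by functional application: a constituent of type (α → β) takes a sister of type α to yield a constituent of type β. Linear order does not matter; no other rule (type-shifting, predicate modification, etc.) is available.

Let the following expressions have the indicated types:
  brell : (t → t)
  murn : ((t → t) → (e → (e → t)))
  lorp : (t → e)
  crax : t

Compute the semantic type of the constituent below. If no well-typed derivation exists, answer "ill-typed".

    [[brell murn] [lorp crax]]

(e → t)

At [brell murn], murn : ((t → t) → (e → (e → t))) takes brell : (t → t), giving (e → (e → t)).
At [lorp crax], lorp : (t → e) takes crax : t, giving e.
At [[brell murn] [lorp crax]], [brell murn] : (e → (e → t)) takes [lorp crax] : e, giving (e → t).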